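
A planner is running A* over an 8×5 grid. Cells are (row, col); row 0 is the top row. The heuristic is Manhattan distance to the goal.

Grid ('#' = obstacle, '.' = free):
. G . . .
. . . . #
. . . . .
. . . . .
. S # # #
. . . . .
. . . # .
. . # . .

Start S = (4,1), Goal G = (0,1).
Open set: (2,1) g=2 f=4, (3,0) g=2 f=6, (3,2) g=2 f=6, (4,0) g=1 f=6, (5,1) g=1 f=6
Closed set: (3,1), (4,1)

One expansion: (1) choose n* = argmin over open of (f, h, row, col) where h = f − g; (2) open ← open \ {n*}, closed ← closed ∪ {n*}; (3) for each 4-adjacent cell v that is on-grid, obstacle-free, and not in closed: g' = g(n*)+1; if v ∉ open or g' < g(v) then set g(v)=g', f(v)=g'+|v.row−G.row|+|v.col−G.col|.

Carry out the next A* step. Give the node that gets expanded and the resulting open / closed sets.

step 1: expand (2,1) (f=4, h=2) → closed; open now [(1,1) g=3 f=4, (2,0) g=3 f=6, (2,2) g=3 f=6, (3,0) g=2 f=6, (3,2) g=2 f=6, (4,0) g=1 f=6, (5,1) g=1 f=6]

expanded=(2,1); open=[(1,1) g=3 f=4, (2,0) g=3 f=6, (2,2) g=3 f=6, (3,0) g=2 f=6, (3,2) g=2 f=6, (4,0) g=1 f=6, (5,1) g=1 f=6]; closed=[(2,1), (3,1), (4,1)]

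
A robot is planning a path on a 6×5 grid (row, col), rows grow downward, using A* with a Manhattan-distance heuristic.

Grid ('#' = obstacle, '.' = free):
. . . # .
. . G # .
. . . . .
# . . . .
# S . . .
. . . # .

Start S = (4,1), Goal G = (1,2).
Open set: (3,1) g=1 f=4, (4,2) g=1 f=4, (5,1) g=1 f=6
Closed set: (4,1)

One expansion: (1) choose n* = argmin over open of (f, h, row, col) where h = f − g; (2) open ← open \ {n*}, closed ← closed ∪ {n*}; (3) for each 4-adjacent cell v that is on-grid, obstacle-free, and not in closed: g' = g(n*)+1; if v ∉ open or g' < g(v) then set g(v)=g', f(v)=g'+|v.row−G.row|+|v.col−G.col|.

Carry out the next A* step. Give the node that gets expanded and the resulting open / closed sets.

expanded=(3,1); open=[(2,1) g=2 f=4, (3,2) g=2 f=4, (4,2) g=1 f=4, (5,1) g=1 f=6]; closed=[(3,1), (4,1)]

step 1: expand (3,1) (f=4, h=3) → closed; open now [(2,1) g=2 f=4, (3,2) g=2 f=4, (4,2) g=1 f=4, (5,1) g=1 f=6]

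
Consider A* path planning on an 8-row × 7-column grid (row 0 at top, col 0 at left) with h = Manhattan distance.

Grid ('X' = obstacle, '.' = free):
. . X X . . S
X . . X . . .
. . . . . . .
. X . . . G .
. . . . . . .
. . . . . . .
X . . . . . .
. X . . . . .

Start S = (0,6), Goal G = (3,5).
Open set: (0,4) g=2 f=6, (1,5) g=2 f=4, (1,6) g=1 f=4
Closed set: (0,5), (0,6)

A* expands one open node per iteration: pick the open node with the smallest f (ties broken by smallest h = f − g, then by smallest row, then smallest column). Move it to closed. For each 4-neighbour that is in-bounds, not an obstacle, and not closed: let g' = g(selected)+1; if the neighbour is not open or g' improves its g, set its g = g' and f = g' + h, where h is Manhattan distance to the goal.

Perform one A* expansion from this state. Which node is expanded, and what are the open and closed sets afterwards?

expanded=(1,5); open=[(0,4) g=2 f=6, (1,4) g=3 f=6, (1,6) g=1 f=4, (2,5) g=3 f=4]; closed=[(0,5), (0,6), (1,5)]

step 1: expand (1,5) (f=4, h=2) → closed; open now [(0,4) g=2 f=6, (1,4) g=3 f=6, (1,6) g=1 f=4, (2,5) g=3 f=4]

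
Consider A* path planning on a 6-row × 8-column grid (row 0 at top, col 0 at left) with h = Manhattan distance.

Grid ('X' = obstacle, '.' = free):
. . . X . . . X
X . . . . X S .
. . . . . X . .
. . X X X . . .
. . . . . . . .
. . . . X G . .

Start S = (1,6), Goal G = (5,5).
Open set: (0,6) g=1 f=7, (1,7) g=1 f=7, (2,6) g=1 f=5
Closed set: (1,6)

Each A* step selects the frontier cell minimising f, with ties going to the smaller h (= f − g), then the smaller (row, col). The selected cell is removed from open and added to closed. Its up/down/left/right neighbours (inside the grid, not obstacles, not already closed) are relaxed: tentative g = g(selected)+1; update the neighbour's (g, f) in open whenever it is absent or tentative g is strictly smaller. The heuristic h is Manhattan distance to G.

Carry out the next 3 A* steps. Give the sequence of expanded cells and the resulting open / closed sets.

step 1: expand (2,6) (f=5, h=4) → closed; open now [(0,6) g=1 f=7, (1,7) g=1 f=7, (2,7) g=2 f=7, (3,6) g=2 f=5]
step 2: expand (3,6) (f=5, h=3) → closed; open now [(0,6) g=1 f=7, (1,7) g=1 f=7, (2,7) g=2 f=7, (3,5) g=3 f=5, (3,7) g=3 f=7, (4,6) g=3 f=5]
step 3: expand (3,5) (f=5, h=2) → closed; open now [(0,6) g=1 f=7, (1,7) g=1 f=7, (2,7) g=2 f=7, (3,7) g=3 f=7, (4,5) g=4 f=5, (4,6) g=3 f=5]

order=[(2,6) → (3,6) → (3,5)]; open=[(0,6) g=1 f=7, (1,7) g=1 f=7, (2,7) g=2 f=7, (3,7) g=3 f=7, (4,5) g=4 f=5, (4,6) g=3 f=5]; closed=[(1,6), (2,6), (3,5), (3,6)]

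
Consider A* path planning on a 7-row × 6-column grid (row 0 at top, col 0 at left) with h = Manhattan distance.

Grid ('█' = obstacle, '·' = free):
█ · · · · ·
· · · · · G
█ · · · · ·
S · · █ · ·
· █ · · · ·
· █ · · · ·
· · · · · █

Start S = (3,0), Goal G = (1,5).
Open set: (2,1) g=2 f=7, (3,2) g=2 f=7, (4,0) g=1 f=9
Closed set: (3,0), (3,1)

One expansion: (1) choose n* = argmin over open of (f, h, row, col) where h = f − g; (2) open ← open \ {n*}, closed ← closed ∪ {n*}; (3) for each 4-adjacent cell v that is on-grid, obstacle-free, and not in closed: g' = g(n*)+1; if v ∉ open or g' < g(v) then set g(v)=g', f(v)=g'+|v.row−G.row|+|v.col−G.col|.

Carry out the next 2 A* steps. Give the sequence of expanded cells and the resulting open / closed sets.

order=[(2,1) → (1,1)]; open=[(0,1) g=4 f=9, (1,0) g=4 f=9, (1,2) g=4 f=7, (2,2) g=3 f=7, (3,2) g=2 f=7, (4,0) g=1 f=9]; closed=[(1,1), (2,1), (3,0), (3,1)]

step 1: expand (2,1) (f=7, h=5) → closed; open now [(1,1) g=3 f=7, (2,2) g=3 f=7, (3,2) g=2 f=7, (4,0) g=1 f=9]
step 2: expand (1,1) (f=7, h=4) → closed; open now [(0,1) g=4 f=9, (1,0) g=4 f=9, (1,2) g=4 f=7, (2,2) g=3 f=7, (3,2) g=2 f=7, (4,0) g=1 f=9]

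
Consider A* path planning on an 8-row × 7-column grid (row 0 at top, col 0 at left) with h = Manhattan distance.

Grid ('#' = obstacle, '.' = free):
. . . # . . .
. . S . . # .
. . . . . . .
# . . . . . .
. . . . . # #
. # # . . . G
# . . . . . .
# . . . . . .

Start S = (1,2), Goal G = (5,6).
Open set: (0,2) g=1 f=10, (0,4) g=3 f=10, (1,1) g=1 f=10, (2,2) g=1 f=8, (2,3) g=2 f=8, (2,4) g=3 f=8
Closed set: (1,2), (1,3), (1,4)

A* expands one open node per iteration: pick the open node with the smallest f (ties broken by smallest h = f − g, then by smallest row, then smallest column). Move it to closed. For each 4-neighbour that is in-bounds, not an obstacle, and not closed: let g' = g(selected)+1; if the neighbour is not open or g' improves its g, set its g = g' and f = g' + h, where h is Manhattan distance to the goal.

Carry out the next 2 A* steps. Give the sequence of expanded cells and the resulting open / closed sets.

step 1: expand (2,4) (f=8, h=5) → closed; open now [(0,2) g=1 f=10, (0,4) g=3 f=10, (1,1) g=1 f=10, (2,2) g=1 f=8, (2,3) g=2 f=8, (2,5) g=4 f=8, (3,4) g=4 f=8]
step 2: expand (2,5) (f=8, h=4) → closed; open now [(0,2) g=1 f=10, (0,4) g=3 f=10, (1,1) g=1 f=10, (2,2) g=1 f=8, (2,3) g=2 f=8, (2,6) g=5 f=8, (3,4) g=4 f=8, (3,5) g=5 f=8]

order=[(2,4) → (2,5)]; open=[(0,2) g=1 f=10, (0,4) g=3 f=10, (1,1) g=1 f=10, (2,2) g=1 f=8, (2,3) g=2 f=8, (2,6) g=5 f=8, (3,4) g=4 f=8, (3,5) g=5 f=8]; closed=[(1,2), (1,3), (1,4), (2,4), (2,5)]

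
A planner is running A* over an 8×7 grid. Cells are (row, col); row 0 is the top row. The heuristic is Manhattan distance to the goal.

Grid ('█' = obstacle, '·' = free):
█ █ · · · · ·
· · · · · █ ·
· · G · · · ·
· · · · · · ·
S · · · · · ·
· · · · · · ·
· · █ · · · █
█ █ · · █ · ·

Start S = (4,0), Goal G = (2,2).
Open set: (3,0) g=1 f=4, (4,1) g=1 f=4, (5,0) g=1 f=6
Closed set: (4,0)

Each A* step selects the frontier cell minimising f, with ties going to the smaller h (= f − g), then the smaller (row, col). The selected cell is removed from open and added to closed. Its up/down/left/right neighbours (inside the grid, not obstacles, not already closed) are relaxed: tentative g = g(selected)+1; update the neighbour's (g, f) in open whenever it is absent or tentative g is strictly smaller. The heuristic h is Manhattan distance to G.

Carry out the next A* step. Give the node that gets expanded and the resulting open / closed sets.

expanded=(3,0); open=[(2,0) g=2 f=4, (3,1) g=2 f=4, (4,1) g=1 f=4, (5,0) g=1 f=6]; closed=[(3,0), (4,0)]

step 1: expand (3,0) (f=4, h=3) → closed; open now [(2,0) g=2 f=4, (3,1) g=2 f=4, (4,1) g=1 f=4, (5,0) g=1 f=6]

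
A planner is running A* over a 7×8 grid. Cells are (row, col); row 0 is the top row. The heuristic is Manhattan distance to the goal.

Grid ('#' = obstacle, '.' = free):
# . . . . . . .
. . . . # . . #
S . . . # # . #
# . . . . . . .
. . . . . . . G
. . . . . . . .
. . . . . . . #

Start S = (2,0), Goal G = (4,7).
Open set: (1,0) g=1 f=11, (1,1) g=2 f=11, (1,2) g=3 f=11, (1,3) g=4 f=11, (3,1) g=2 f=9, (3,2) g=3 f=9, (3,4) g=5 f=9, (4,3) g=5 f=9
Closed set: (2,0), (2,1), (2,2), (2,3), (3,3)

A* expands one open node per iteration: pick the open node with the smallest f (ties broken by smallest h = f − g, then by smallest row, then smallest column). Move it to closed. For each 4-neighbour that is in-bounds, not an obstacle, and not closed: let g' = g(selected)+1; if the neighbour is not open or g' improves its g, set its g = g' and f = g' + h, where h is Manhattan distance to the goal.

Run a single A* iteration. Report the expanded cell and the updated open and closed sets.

expanded=(3,4); open=[(1,0) g=1 f=11, (1,1) g=2 f=11, (1,2) g=3 f=11, (1,3) g=4 f=11, (3,1) g=2 f=9, (3,2) g=3 f=9, (3,5) g=6 f=9, (4,3) g=5 f=9, (4,4) g=6 f=9]; closed=[(2,0), (2,1), (2,2), (2,3), (3,3), (3,4)]

step 1: expand (3,4) (f=9, h=4) → closed; open now [(1,0) g=1 f=11, (1,1) g=2 f=11, (1,2) g=3 f=11, (1,3) g=4 f=11, (3,1) g=2 f=9, (3,2) g=3 f=9, (3,5) g=6 f=9, (4,3) g=5 f=9, (4,4) g=6 f=9]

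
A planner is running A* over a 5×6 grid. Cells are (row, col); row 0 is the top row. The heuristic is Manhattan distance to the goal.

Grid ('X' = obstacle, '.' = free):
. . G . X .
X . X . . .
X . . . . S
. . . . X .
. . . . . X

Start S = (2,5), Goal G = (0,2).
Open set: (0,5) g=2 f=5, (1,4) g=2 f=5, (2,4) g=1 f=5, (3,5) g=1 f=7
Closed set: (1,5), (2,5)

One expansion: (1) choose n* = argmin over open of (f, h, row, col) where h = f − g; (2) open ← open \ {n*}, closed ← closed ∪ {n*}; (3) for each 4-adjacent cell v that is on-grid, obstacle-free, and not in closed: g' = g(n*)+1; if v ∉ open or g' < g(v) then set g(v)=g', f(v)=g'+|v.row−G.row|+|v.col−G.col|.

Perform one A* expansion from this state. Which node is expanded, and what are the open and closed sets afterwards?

step 1: expand (0,5) (f=5, h=3) → closed; open now [(1,4) g=2 f=5, (2,4) g=1 f=5, (3,5) g=1 f=7]

expanded=(0,5); open=[(1,4) g=2 f=5, (2,4) g=1 f=5, (3,5) g=1 f=7]; closed=[(0,5), (1,5), (2,5)]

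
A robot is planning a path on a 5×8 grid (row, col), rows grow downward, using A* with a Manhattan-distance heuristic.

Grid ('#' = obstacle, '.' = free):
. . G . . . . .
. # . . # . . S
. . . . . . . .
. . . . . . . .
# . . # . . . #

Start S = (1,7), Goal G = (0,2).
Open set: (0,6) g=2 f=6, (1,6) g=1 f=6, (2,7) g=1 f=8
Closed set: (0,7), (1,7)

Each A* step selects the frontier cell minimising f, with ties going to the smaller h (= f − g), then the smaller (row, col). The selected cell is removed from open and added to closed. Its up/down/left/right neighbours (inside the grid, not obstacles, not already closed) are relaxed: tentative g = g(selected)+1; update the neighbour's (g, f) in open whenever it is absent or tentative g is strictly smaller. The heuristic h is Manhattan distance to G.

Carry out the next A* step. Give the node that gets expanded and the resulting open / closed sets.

expanded=(0,6); open=[(0,5) g=3 f=6, (1,6) g=1 f=6, (2,7) g=1 f=8]; closed=[(0,6), (0,7), (1,7)]

step 1: expand (0,6) (f=6, h=4) → closed; open now [(0,5) g=3 f=6, (1,6) g=1 f=6, (2,7) g=1 f=8]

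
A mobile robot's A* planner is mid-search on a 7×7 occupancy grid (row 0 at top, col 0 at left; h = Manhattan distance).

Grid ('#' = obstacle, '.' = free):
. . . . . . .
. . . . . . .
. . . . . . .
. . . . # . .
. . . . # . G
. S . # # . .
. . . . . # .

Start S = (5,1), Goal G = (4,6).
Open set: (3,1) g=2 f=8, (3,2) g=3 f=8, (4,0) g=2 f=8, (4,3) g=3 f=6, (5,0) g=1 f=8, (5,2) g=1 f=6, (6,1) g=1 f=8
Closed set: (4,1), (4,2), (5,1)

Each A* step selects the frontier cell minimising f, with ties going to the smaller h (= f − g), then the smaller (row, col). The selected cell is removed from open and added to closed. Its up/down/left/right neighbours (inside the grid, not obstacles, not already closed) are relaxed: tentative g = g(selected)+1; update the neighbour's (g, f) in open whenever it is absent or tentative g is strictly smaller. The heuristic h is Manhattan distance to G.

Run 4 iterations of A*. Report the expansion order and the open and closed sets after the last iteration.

order=[(4,3) → (5,2) → (3,3) → (3,2)]; open=[(2,2) g=4 f=10, (2,3) g=5 f=10, (3,1) g=2 f=8, (4,0) g=2 f=8, (5,0) g=1 f=8, (6,1) g=1 f=8, (6,2) g=2 f=8]; closed=[(3,2), (3,3), (4,1), (4,2), (4,3), (5,1), (5,2)]

step 1: expand (4,3) (f=6, h=3) → closed; open now [(3,1) g=2 f=8, (3,2) g=3 f=8, (3,3) g=4 f=8, (4,0) g=2 f=8, (5,0) g=1 f=8, (5,2) g=1 f=6, (6,1) g=1 f=8]
step 2: expand (5,2) (f=6, h=5) → closed; open now [(3,1) g=2 f=8, (3,2) g=3 f=8, (3,3) g=4 f=8, (4,0) g=2 f=8, (5,0) g=1 f=8, (6,1) g=1 f=8, (6,2) g=2 f=8]
step 3: expand (3,3) (f=8, h=4) → closed; open now [(2,3) g=5 f=10, (3,1) g=2 f=8, (3,2) g=3 f=8, (4,0) g=2 f=8, (5,0) g=1 f=8, (6,1) g=1 f=8, (6,2) g=2 f=8]
step 4: expand (3,2) (f=8, h=5) → closed; open now [(2,2) g=4 f=10, (2,3) g=5 f=10, (3,1) g=2 f=8, (4,0) g=2 f=8, (5,0) g=1 f=8, (6,1) g=1 f=8, (6,2) g=2 f=8]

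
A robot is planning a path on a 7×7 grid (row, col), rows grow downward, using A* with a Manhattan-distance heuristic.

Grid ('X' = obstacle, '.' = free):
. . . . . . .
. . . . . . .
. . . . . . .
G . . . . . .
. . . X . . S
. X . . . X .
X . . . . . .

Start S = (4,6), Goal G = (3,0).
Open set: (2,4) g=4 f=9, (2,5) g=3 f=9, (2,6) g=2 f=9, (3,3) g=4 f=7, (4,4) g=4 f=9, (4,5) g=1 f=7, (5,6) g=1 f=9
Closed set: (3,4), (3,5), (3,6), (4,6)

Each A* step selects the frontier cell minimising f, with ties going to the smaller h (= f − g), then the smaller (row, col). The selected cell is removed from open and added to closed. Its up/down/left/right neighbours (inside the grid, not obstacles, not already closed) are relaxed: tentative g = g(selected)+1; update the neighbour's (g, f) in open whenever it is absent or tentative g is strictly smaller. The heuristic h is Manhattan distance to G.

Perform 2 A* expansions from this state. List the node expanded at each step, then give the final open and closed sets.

step 1: expand (3,3) (f=7, h=3) → closed; open now [(2,3) g=5 f=9, (2,4) g=4 f=9, (2,5) g=3 f=9, (2,6) g=2 f=9, (3,2) g=5 f=7, (4,4) g=4 f=9, (4,5) g=1 f=7, (5,6) g=1 f=9]
step 2: expand (3,2) (f=7, h=2) → closed; open now [(2,2) g=6 f=9, (2,3) g=5 f=9, (2,4) g=4 f=9, (2,5) g=3 f=9, (2,6) g=2 f=9, (3,1) g=6 f=7, (4,2) g=6 f=9, (4,4) g=4 f=9, (4,5) g=1 f=7, (5,6) g=1 f=9]

order=[(3,3) → (3,2)]; open=[(2,2) g=6 f=9, (2,3) g=5 f=9, (2,4) g=4 f=9, (2,5) g=3 f=9, (2,6) g=2 f=9, (3,1) g=6 f=7, (4,2) g=6 f=9, (4,4) g=4 f=9, (4,5) g=1 f=7, (5,6) g=1 f=9]; closed=[(3,2), (3,3), (3,4), (3,5), (3,6), (4,6)]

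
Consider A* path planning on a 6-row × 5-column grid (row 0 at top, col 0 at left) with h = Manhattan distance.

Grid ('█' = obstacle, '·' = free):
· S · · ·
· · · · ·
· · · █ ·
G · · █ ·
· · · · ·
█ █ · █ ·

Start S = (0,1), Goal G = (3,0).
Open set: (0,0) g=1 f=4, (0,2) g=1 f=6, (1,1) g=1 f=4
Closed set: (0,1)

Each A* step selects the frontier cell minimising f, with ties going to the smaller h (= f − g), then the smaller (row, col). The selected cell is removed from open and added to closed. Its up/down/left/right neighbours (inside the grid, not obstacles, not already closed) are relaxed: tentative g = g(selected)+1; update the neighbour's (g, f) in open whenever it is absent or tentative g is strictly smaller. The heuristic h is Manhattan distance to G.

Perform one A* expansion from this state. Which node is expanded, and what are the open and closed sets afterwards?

expanded=(0,0); open=[(0,2) g=1 f=6, (1,0) g=2 f=4, (1,1) g=1 f=4]; closed=[(0,0), (0,1)]

step 1: expand (0,0) (f=4, h=3) → closed; open now [(0,2) g=1 f=6, (1,0) g=2 f=4, (1,1) g=1 f=4]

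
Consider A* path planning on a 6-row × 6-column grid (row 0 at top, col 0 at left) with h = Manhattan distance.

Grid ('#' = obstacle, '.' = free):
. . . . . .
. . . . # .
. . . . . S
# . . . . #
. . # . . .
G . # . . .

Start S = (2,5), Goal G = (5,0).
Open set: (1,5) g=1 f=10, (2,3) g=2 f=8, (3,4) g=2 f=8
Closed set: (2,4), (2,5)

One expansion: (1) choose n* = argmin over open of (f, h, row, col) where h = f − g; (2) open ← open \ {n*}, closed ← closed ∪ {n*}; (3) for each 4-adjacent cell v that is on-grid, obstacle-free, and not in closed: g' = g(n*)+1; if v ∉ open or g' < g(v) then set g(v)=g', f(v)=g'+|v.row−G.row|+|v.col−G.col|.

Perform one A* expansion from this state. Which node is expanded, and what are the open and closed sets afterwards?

step 1: expand (2,3) (f=8, h=6) → closed; open now [(1,3) g=3 f=10, (1,5) g=1 f=10, (2,2) g=3 f=8, (3,3) g=3 f=8, (3,4) g=2 f=8]

expanded=(2,3); open=[(1,3) g=3 f=10, (1,5) g=1 f=10, (2,2) g=3 f=8, (3,3) g=3 f=8, (3,4) g=2 f=8]; closed=[(2,3), (2,4), (2,5)]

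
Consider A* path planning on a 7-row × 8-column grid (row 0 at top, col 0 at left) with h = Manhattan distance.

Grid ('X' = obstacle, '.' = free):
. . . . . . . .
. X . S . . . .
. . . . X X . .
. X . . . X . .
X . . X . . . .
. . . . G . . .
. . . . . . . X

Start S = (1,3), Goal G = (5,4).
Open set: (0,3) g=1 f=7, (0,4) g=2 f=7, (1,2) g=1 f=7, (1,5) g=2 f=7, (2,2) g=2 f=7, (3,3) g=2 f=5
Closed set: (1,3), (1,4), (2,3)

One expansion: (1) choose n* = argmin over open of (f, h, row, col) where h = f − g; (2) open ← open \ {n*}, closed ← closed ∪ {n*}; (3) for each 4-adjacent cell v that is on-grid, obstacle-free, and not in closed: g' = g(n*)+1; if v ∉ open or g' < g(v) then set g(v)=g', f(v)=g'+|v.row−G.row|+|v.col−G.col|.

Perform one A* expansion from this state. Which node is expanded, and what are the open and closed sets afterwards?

expanded=(3,3); open=[(0,3) g=1 f=7, (0,4) g=2 f=7, (1,2) g=1 f=7, (1,5) g=2 f=7, (2,2) g=2 f=7, (3,2) g=3 f=7, (3,4) g=3 f=5]; closed=[(1,3), (1,4), (2,3), (3,3)]

step 1: expand (3,3) (f=5, h=3) → closed; open now [(0,3) g=1 f=7, (0,4) g=2 f=7, (1,2) g=1 f=7, (1,5) g=2 f=7, (2,2) g=2 f=7, (3,2) g=3 f=7, (3,4) g=3 f=5]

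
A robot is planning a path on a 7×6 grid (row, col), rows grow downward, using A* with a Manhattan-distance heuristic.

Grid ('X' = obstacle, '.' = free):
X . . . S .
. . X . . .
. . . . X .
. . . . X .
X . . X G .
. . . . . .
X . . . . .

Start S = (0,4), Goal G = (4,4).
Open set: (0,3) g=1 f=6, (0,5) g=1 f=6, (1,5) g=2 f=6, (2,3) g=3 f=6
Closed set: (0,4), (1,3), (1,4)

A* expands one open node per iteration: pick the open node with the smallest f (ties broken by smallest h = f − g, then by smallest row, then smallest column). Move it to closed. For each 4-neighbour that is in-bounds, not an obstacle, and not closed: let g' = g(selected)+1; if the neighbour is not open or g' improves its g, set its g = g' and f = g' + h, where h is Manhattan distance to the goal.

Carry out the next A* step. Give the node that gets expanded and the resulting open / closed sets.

step 1: expand (2,3) (f=6, h=3) → closed; open now [(0,3) g=1 f=6, (0,5) g=1 f=6, (1,5) g=2 f=6, (2,2) g=4 f=8, (3,3) g=4 f=6]

expanded=(2,3); open=[(0,3) g=1 f=6, (0,5) g=1 f=6, (1,5) g=2 f=6, (2,2) g=4 f=8, (3,3) g=4 f=6]; closed=[(0,4), (1,3), (1,4), (2,3)]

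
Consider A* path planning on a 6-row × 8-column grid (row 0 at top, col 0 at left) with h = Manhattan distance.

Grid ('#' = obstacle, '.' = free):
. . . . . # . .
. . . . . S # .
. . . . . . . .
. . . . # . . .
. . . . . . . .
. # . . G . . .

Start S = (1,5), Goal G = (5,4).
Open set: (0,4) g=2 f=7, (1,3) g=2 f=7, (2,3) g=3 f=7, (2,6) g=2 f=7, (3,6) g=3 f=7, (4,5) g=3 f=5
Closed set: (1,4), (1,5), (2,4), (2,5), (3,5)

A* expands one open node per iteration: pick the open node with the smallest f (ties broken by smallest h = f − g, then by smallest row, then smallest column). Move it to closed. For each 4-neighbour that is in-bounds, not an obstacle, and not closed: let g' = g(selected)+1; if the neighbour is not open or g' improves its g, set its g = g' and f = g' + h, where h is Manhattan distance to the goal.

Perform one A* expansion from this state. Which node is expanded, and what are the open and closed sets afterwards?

expanded=(4,5); open=[(0,4) g=2 f=7, (1,3) g=2 f=7, (2,3) g=3 f=7, (2,6) g=2 f=7, (3,6) g=3 f=7, (4,4) g=4 f=5, (4,6) g=4 f=7, (5,5) g=4 f=5]; closed=[(1,4), (1,5), (2,4), (2,5), (3,5), (4,5)]

step 1: expand (4,5) (f=5, h=2) → closed; open now [(0,4) g=2 f=7, (1,3) g=2 f=7, (2,3) g=3 f=7, (2,6) g=2 f=7, (3,6) g=3 f=7, (4,4) g=4 f=5, (4,6) g=4 f=7, (5,5) g=4 f=5]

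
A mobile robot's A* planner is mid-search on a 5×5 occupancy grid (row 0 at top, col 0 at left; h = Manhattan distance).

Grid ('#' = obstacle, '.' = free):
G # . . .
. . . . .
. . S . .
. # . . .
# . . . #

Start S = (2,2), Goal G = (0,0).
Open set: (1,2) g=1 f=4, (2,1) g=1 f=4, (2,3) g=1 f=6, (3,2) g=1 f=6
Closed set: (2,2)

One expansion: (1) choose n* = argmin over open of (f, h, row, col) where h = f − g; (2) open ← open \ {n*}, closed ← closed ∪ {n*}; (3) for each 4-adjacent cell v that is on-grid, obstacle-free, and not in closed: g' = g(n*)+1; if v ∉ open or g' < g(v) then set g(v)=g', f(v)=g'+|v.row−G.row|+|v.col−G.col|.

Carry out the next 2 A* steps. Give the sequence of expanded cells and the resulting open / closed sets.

order=[(1,2) → (0,2)]; open=[(0,3) g=3 f=6, (1,1) g=2 f=4, (1,3) g=2 f=6, (2,1) g=1 f=4, (2,3) g=1 f=6, (3,2) g=1 f=6]; closed=[(0,2), (1,2), (2,2)]

step 1: expand (1,2) (f=4, h=3) → closed; open now [(0,2) g=2 f=4, (1,1) g=2 f=4, (1,3) g=2 f=6, (2,1) g=1 f=4, (2,3) g=1 f=6, (3,2) g=1 f=6]
step 2: expand (0,2) (f=4, h=2) → closed; open now [(0,3) g=3 f=6, (1,1) g=2 f=4, (1,3) g=2 f=6, (2,1) g=1 f=4, (2,3) g=1 f=6, (3,2) g=1 f=6]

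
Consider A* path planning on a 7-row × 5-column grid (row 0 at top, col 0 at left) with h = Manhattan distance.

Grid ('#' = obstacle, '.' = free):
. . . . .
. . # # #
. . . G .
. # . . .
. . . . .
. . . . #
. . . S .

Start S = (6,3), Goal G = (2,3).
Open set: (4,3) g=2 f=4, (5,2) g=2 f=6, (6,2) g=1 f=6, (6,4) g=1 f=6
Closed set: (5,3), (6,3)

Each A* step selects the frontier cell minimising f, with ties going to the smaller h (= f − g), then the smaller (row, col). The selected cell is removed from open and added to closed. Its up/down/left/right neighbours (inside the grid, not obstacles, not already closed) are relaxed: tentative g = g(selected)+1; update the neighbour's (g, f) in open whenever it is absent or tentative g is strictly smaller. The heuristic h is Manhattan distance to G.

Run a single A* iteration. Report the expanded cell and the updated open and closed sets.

expanded=(4,3); open=[(3,3) g=3 f=4, (4,2) g=3 f=6, (4,4) g=3 f=6, (5,2) g=2 f=6, (6,2) g=1 f=6, (6,4) g=1 f=6]; closed=[(4,3), (5,3), (6,3)]

step 1: expand (4,3) (f=4, h=2) → closed; open now [(3,3) g=3 f=4, (4,2) g=3 f=6, (4,4) g=3 f=6, (5,2) g=2 f=6, (6,2) g=1 f=6, (6,4) g=1 f=6]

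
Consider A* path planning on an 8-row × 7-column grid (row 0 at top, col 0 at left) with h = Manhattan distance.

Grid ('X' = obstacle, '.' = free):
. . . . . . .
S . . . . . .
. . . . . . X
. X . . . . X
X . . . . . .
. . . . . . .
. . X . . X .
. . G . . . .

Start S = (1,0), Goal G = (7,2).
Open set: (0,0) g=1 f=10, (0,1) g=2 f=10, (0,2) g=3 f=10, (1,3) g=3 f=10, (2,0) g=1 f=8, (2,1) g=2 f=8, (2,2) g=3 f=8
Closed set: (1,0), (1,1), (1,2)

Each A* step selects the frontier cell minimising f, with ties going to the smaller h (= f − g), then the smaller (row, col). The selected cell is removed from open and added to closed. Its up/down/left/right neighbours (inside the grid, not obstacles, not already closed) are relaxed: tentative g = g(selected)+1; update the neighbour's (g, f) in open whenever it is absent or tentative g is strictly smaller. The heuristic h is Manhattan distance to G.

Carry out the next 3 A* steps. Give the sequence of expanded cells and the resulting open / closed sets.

order=[(2,2) → (3,2) → (4,2)]; open=[(0,0) g=1 f=10, (0,1) g=2 f=10, (0,2) g=3 f=10, (1,3) g=3 f=10, (2,0) g=1 f=8, (2,1) g=2 f=8, (2,3) g=4 f=10, (3,3) g=5 f=10, (4,1) g=6 f=10, (4,3) g=6 f=10, (5,2) g=6 f=8]; closed=[(1,0), (1,1), (1,2), (2,2), (3,2), (4,2)]

step 1: expand (2,2) (f=8, h=5) → closed; open now [(0,0) g=1 f=10, (0,1) g=2 f=10, (0,2) g=3 f=10, (1,3) g=3 f=10, (2,0) g=1 f=8, (2,1) g=2 f=8, (2,3) g=4 f=10, (3,2) g=4 f=8]
step 2: expand (3,2) (f=8, h=4) → closed; open now [(0,0) g=1 f=10, (0,1) g=2 f=10, (0,2) g=3 f=10, (1,3) g=3 f=10, (2,0) g=1 f=8, (2,1) g=2 f=8, (2,3) g=4 f=10, (3,3) g=5 f=10, (4,2) g=5 f=8]
step 3: expand (4,2) (f=8, h=3) → closed; open now [(0,0) g=1 f=10, (0,1) g=2 f=10, (0,2) g=3 f=10, (1,3) g=3 f=10, (2,0) g=1 f=8, (2,1) g=2 f=8, (2,3) g=4 f=10, (3,3) g=5 f=10, (4,1) g=6 f=10, (4,3) g=6 f=10, (5,2) g=6 f=8]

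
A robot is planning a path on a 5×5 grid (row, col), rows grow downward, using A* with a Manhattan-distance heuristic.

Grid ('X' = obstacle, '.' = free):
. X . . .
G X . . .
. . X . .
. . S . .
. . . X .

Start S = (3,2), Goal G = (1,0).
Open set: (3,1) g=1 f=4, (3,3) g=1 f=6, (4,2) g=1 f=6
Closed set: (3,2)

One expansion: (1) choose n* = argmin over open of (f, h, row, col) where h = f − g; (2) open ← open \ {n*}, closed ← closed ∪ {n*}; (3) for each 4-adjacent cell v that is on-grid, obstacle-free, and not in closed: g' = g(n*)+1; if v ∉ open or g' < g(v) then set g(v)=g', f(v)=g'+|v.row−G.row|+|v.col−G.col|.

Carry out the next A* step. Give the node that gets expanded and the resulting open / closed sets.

step 1: expand (3,1) (f=4, h=3) → closed; open now [(2,1) g=2 f=4, (3,0) g=2 f=4, (3,3) g=1 f=6, (4,1) g=2 f=6, (4,2) g=1 f=6]

expanded=(3,1); open=[(2,1) g=2 f=4, (3,0) g=2 f=4, (3,3) g=1 f=6, (4,1) g=2 f=6, (4,2) g=1 f=6]; closed=[(3,1), (3,2)]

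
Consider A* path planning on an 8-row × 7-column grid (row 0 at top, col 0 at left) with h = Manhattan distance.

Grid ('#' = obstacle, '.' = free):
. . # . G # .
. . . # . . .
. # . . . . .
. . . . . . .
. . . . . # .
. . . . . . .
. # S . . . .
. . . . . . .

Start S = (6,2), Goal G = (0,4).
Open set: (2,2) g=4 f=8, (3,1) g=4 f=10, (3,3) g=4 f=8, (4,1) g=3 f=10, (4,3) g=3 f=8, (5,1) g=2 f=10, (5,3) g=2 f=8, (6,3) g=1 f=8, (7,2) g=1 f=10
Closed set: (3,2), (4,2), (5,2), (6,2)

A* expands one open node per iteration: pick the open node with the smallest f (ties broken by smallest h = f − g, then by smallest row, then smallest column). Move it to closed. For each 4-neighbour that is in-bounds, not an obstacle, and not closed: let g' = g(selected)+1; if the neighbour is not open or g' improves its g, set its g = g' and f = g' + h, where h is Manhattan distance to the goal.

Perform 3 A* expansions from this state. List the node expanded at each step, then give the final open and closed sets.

step 1: expand (2,2) (f=8, h=4) → closed; open now [(1,2) g=5 f=8, (2,3) g=5 f=8, (3,1) g=4 f=10, (3,3) g=4 f=8, (4,1) g=3 f=10, (4,3) g=3 f=8, (5,1) g=2 f=10, (5,3) g=2 f=8, (6,3) g=1 f=8, (7,2) g=1 f=10]
step 2: expand (1,2) (f=8, h=3) → closed; open now [(1,1) g=6 f=10, (2,3) g=5 f=8, (3,1) g=4 f=10, (3,3) g=4 f=8, (4,1) g=3 f=10, (4,3) g=3 f=8, (5,1) g=2 f=10, (5,3) g=2 f=8, (6,3) g=1 f=8, (7,2) g=1 f=10]
step 3: expand (2,3) (f=8, h=3) → closed; open now [(1,1) g=6 f=10, (2,4) g=6 f=8, (3,1) g=4 f=10, (3,3) g=4 f=8, (4,1) g=3 f=10, (4,3) g=3 f=8, (5,1) g=2 f=10, (5,3) g=2 f=8, (6,3) g=1 f=8, (7,2) g=1 f=10]

order=[(2,2) → (1,2) → (2,3)]; open=[(1,1) g=6 f=10, (2,4) g=6 f=8, (3,1) g=4 f=10, (3,3) g=4 f=8, (4,1) g=3 f=10, (4,3) g=3 f=8, (5,1) g=2 f=10, (5,3) g=2 f=8, (6,3) g=1 f=8, (7,2) g=1 f=10]; closed=[(1,2), (2,2), (2,3), (3,2), (4,2), (5,2), (6,2)]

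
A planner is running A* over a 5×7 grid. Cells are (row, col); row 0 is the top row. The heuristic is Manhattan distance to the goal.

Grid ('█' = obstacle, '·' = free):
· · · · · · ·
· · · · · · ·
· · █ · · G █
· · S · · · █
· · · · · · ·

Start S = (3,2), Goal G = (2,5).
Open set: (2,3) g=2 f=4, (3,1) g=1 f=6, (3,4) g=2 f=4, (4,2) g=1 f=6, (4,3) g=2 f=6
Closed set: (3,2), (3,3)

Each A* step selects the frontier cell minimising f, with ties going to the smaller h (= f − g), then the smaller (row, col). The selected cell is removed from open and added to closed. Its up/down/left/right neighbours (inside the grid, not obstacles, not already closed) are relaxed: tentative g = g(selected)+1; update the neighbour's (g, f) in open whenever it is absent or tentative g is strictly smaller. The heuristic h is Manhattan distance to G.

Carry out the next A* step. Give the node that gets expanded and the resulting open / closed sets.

expanded=(2,3); open=[(1,3) g=3 f=6, (2,4) g=3 f=4, (3,1) g=1 f=6, (3,4) g=2 f=4, (4,2) g=1 f=6, (4,3) g=2 f=6]; closed=[(2,3), (3,2), (3,3)]

step 1: expand (2,3) (f=4, h=2) → closed; open now [(1,3) g=3 f=6, (2,4) g=3 f=4, (3,1) g=1 f=6, (3,4) g=2 f=4, (4,2) g=1 f=6, (4,3) g=2 f=6]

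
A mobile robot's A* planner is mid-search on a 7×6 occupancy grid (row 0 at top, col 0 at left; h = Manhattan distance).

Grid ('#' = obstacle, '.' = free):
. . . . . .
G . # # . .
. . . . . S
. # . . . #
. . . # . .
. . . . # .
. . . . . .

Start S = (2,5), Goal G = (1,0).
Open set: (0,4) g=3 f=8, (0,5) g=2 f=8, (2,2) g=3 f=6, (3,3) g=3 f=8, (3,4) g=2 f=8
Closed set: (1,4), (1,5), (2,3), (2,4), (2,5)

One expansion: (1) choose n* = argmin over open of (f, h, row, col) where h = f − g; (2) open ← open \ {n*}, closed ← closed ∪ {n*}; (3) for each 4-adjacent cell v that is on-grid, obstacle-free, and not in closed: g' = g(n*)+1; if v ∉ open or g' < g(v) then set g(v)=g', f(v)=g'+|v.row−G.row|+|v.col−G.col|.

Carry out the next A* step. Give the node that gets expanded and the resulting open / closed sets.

expanded=(2,2); open=[(0,4) g=3 f=8, (0,5) g=2 f=8, (2,1) g=4 f=6, (3,2) g=4 f=8, (3,3) g=3 f=8, (3,4) g=2 f=8]; closed=[(1,4), (1,5), (2,2), (2,3), (2,4), (2,5)]

step 1: expand (2,2) (f=6, h=3) → closed; open now [(0,4) g=3 f=8, (0,5) g=2 f=8, (2,1) g=4 f=6, (3,2) g=4 f=8, (3,3) g=3 f=8, (3,4) g=2 f=8]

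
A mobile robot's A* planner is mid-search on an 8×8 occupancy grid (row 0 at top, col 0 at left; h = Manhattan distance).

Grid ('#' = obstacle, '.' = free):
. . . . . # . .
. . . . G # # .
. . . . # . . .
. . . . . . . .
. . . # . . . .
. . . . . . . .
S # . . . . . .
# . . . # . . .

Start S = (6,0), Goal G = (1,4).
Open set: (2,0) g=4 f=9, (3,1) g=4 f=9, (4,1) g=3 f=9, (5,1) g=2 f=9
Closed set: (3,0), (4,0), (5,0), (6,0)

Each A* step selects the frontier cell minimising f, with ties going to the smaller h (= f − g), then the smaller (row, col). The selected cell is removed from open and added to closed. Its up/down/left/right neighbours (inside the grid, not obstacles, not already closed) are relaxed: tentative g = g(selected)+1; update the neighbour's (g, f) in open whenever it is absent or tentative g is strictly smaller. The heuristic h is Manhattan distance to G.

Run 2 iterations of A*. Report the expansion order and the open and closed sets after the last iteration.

step 1: expand (2,0) (f=9, h=5) → closed; open now [(1,0) g=5 f=9, (2,1) g=5 f=9, (3,1) g=4 f=9, (4,1) g=3 f=9, (5,1) g=2 f=9]
step 2: expand (1,0) (f=9, h=4) → closed; open now [(0,0) g=6 f=11, (1,1) g=6 f=9, (2,1) g=5 f=9, (3,1) g=4 f=9, (4,1) g=3 f=9, (5,1) g=2 f=9]

order=[(2,0) → (1,0)]; open=[(0,0) g=6 f=11, (1,1) g=6 f=9, (2,1) g=5 f=9, (3,1) g=4 f=9, (4,1) g=3 f=9, (5,1) g=2 f=9]; closed=[(1,0), (2,0), (3,0), (4,0), (5,0), (6,0)]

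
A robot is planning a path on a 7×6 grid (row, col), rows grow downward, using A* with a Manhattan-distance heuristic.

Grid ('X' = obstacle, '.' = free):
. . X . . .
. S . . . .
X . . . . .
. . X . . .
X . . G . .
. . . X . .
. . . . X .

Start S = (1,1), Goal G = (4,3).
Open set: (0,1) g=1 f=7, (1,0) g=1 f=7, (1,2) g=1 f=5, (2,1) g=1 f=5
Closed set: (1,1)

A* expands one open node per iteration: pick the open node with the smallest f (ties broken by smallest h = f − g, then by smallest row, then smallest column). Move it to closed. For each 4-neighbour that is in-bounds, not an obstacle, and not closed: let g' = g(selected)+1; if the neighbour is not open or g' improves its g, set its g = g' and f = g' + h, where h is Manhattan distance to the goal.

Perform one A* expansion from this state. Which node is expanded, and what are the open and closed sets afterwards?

expanded=(1,2); open=[(0,1) g=1 f=7, (1,0) g=1 f=7, (1,3) g=2 f=5, (2,1) g=1 f=5, (2,2) g=2 f=5]; closed=[(1,1), (1,2)]

step 1: expand (1,2) (f=5, h=4) → closed; open now [(0,1) g=1 f=7, (1,0) g=1 f=7, (1,3) g=2 f=5, (2,1) g=1 f=5, (2,2) g=2 f=5]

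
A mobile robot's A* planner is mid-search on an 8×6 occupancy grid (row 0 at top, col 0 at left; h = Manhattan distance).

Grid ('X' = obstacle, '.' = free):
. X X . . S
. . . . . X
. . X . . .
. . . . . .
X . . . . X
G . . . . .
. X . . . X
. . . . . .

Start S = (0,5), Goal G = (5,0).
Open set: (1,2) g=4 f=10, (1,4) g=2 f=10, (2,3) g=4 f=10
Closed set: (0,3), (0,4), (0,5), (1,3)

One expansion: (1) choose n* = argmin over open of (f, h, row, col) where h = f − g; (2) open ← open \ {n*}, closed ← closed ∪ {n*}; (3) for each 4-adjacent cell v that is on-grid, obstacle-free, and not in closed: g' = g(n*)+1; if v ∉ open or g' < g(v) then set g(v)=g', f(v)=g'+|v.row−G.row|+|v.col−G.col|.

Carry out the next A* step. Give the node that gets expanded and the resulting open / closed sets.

step 1: expand (1,2) (f=10, h=6) → closed; open now [(1,1) g=5 f=10, (1,4) g=2 f=10, (2,3) g=4 f=10]

expanded=(1,2); open=[(1,1) g=5 f=10, (1,4) g=2 f=10, (2,3) g=4 f=10]; closed=[(0,3), (0,4), (0,5), (1,2), (1,3)]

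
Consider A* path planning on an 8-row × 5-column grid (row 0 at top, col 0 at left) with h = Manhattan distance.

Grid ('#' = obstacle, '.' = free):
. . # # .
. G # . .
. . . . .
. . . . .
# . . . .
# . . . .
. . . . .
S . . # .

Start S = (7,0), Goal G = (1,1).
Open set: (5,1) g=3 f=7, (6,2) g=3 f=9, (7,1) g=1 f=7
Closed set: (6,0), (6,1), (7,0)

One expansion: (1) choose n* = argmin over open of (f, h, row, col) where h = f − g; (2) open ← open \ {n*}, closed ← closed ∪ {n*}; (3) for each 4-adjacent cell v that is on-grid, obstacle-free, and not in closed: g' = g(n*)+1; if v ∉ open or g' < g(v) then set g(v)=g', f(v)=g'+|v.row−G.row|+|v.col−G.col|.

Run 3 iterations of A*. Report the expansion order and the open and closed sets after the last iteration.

step 1: expand (5,1) (f=7, h=4) → closed; open now [(4,1) g=4 f=7, (5,2) g=4 f=9, (6,2) g=3 f=9, (7,1) g=1 f=7]
step 2: expand (4,1) (f=7, h=3) → closed; open now [(3,1) g=5 f=7, (4,2) g=5 f=9, (5,2) g=4 f=9, (6,2) g=3 f=9, (7,1) g=1 f=7]
step 3: expand (3,1) (f=7, h=2) → closed; open now [(2,1) g=6 f=7, (3,0) g=6 f=9, (3,2) g=6 f=9, (4,2) g=5 f=9, (5,2) g=4 f=9, (6,2) g=3 f=9, (7,1) g=1 f=7]

order=[(5,1) → (4,1) → (3,1)]; open=[(2,1) g=6 f=7, (3,0) g=6 f=9, (3,2) g=6 f=9, (4,2) g=5 f=9, (5,2) g=4 f=9, (6,2) g=3 f=9, (7,1) g=1 f=7]; closed=[(3,1), (4,1), (5,1), (6,0), (6,1), (7,0)]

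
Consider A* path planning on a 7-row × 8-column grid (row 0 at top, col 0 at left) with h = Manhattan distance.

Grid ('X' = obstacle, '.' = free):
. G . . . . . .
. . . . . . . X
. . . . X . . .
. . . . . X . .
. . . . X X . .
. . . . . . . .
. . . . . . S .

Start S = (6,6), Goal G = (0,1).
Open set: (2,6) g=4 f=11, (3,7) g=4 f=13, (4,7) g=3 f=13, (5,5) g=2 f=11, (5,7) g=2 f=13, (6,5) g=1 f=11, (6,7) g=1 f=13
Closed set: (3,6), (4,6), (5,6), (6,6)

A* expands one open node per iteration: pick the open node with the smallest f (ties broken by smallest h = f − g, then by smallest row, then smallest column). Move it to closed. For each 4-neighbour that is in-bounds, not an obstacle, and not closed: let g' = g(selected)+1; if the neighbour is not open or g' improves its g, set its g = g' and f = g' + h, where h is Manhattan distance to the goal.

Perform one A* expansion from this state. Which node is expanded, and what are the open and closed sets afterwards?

expanded=(2,6); open=[(1,6) g=5 f=11, (2,5) g=5 f=11, (2,7) g=5 f=13, (3,7) g=4 f=13, (4,7) g=3 f=13, (5,5) g=2 f=11, (5,7) g=2 f=13, (6,5) g=1 f=11, (6,7) g=1 f=13]; closed=[(2,6), (3,6), (4,6), (5,6), (6,6)]

step 1: expand (2,6) (f=11, h=7) → closed; open now [(1,6) g=5 f=11, (2,5) g=5 f=11, (2,7) g=5 f=13, (3,7) g=4 f=13, (4,7) g=3 f=13, (5,5) g=2 f=11, (5,7) g=2 f=13, (6,5) g=1 f=11, (6,7) g=1 f=13]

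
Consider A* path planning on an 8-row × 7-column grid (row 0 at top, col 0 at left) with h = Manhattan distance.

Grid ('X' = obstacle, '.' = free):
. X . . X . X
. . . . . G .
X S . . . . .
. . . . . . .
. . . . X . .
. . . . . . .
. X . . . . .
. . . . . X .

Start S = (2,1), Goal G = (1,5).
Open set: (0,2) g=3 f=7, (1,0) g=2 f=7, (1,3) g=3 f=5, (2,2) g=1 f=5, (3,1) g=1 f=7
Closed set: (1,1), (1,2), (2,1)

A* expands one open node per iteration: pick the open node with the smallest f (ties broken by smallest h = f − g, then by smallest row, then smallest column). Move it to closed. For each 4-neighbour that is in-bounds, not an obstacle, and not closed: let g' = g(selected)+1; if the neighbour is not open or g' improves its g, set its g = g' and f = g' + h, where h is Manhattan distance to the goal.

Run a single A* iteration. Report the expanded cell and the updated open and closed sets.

step 1: expand (1,3) (f=5, h=2) → closed; open now [(0,2) g=3 f=7, (0,3) g=4 f=7, (1,0) g=2 f=7, (1,4) g=4 f=5, (2,2) g=1 f=5, (2,3) g=4 f=7, (3,1) g=1 f=7]

expanded=(1,3); open=[(0,2) g=3 f=7, (0,3) g=4 f=7, (1,0) g=2 f=7, (1,4) g=4 f=5, (2,2) g=1 f=5, (2,3) g=4 f=7, (3,1) g=1 f=7]; closed=[(1,1), (1,2), (1,3), (2,1)]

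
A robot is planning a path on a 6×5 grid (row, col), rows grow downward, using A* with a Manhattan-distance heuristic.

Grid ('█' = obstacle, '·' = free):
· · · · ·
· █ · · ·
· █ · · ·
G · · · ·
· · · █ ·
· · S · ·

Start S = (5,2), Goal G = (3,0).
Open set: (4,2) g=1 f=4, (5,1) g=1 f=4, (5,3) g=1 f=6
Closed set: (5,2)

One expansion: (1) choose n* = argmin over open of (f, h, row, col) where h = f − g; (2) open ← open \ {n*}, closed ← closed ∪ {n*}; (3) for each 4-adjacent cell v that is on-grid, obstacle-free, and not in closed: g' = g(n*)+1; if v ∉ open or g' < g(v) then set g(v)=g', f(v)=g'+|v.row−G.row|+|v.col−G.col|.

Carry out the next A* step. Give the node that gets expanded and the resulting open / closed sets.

expanded=(4,2); open=[(3,2) g=2 f=4, (4,1) g=2 f=4, (5,1) g=1 f=4, (5,3) g=1 f=6]; closed=[(4,2), (5,2)]

step 1: expand (4,2) (f=4, h=3) → closed; open now [(3,2) g=2 f=4, (4,1) g=2 f=4, (5,1) g=1 f=4, (5,3) g=1 f=6]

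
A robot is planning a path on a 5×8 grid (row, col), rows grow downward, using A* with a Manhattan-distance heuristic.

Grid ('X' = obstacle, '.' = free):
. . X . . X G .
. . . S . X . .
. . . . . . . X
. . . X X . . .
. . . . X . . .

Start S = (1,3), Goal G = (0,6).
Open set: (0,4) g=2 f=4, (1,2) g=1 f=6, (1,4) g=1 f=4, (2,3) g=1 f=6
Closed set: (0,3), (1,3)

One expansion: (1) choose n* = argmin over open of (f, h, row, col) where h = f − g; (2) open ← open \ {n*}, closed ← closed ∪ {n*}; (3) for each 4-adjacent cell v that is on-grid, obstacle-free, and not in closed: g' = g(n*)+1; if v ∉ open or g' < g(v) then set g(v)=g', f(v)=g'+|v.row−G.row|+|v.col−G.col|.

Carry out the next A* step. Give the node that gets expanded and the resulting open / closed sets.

step 1: expand (0,4) (f=4, h=2) → closed; open now [(1,2) g=1 f=6, (1,4) g=1 f=4, (2,3) g=1 f=6]

expanded=(0,4); open=[(1,2) g=1 f=6, (1,4) g=1 f=4, (2,3) g=1 f=6]; closed=[(0,3), (0,4), (1,3)]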